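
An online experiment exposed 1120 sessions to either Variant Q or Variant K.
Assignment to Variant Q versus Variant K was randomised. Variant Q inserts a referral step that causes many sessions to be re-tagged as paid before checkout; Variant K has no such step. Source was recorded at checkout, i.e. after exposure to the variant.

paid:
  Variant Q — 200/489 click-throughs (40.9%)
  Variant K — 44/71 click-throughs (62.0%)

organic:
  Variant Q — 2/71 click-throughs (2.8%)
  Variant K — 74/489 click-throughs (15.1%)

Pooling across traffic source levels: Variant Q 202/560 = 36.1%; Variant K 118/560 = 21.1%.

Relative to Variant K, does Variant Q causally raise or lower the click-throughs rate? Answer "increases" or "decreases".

Variant K is higher inside every traffic source stratum but Variant Q is higher in aggregate. Whether to stratify depends on how traffic source relates to the variant.
Traffic source is recorded after the variant and is itself shifted by it — it sits on the causal path from variant to outcome. Conditioning on a mediator would strip out part of the effect we want; the pooled comparison gives the total causal effect.
Pooled: Variant Q 36.1% vs Variant K 21.1%; Variant Q is higher overall.

increases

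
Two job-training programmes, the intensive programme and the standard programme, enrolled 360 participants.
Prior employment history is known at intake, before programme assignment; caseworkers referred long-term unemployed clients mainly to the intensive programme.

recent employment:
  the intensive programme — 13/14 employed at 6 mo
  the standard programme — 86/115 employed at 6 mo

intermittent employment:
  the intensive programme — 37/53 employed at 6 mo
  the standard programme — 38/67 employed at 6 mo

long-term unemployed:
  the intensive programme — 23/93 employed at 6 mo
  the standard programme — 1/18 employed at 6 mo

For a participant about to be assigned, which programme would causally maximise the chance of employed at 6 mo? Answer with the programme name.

Here prior employment history is a common cause — it drives both which programme a case falls under and the outcome. The crude comparison mixes populations; the stratum-specific rates are the causally relevant ones.
Within each level — recent employment: 92.9% vs 74.8%; intermittent employment: 69.8% vs 56.7%; long-term unemployed: 24.7% vs 5.6% — the intensive programme is higher every time.

the intensive programme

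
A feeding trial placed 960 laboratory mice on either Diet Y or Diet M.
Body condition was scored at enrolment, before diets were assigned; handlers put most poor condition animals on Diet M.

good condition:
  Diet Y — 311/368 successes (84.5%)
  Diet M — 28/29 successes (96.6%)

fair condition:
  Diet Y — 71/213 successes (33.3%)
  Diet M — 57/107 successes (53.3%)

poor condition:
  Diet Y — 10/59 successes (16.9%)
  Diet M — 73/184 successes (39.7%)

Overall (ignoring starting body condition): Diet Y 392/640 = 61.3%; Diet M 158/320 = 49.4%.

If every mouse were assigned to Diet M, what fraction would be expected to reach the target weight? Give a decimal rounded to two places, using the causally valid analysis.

Within every starting body condition level Diet M has the higher rate, yet pooled Diet Y does — Simpson's reversal.
Nothing the diet does changes starting body condition; the imbalance is an allocation artefact. With starting body condition also predicting the outcome, the pooled figure is confounded, and the within-stratum comparison is the causal one.
Standardising Diet M to the population starting body condition mix: 0.414·28/29 + 0.333·57/107 + 0.253·73/184 = 0.677.

0.68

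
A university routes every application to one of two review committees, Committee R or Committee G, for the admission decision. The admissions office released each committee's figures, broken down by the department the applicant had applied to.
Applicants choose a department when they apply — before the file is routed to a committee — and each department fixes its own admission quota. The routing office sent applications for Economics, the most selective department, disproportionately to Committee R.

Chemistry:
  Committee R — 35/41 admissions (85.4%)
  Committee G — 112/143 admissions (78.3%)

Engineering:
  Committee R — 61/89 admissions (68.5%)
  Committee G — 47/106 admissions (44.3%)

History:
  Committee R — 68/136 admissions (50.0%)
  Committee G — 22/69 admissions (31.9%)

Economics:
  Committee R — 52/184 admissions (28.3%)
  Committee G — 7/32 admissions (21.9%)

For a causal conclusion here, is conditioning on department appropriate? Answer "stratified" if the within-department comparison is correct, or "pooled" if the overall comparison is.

The department-specific comparison favours Committee R throughout, but the pooled figures favour Committee G. The question is whether to condition on department.
The imbalance in department arose from how applicants were allocated, not from anything the review committee did; and department independently affects the outcome. The pooled gap is confounded — condition on department.
Within each level — Chemistry: 85.4% vs 78.3%; Engineering: 68.5% vs 44.3%; History: 50.0% vs 31.9%; Economics: 28.3% vs 21.9% — Committee R is higher every time.

stratified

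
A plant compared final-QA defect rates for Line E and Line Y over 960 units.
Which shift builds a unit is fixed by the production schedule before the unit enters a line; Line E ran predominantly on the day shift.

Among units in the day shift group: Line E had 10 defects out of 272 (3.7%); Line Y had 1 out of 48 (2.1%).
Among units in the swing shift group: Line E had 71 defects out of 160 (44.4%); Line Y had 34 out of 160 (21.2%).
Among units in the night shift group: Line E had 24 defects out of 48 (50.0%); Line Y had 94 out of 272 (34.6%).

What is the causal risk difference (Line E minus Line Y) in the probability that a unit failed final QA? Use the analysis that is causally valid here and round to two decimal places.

+0.13

Shift satisfies the back-door criterion: it is not a descendant of the line, and it blocks the spurious path from line to outcome. Adjusting for it (i.e., using the within-shift rates) gives the causal effect.
Adjusting over the population distribution of shift: 0.333·(0.037−0.021) + 0.333·(0.444−0.212) + 0.333·(0.500−0.346) = +0.134.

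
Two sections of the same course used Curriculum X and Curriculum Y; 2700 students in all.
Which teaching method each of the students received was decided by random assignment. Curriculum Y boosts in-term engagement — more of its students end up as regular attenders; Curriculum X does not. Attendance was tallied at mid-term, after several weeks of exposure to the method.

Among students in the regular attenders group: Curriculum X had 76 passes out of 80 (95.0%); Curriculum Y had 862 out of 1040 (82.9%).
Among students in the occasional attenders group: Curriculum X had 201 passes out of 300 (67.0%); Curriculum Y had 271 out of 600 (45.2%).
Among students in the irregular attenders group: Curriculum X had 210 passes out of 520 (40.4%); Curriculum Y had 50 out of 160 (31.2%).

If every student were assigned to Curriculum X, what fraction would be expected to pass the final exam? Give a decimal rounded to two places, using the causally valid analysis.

0.54

Within every mid-term attendance level Curriculum X has the higher rate, yet pooled Curriculum Y does — Simpson's reversal.
Because the teaching method influences mid-term attendance, mid-term attendance is a post-treatment mediator, not a confounder. Stratifying on it would bias the estimate; the causal effect is the crude pooled difference.
So P(outcome | do(Curriculum X)) is just the pooled rate for Curriculum X: 487/900 = 0.541.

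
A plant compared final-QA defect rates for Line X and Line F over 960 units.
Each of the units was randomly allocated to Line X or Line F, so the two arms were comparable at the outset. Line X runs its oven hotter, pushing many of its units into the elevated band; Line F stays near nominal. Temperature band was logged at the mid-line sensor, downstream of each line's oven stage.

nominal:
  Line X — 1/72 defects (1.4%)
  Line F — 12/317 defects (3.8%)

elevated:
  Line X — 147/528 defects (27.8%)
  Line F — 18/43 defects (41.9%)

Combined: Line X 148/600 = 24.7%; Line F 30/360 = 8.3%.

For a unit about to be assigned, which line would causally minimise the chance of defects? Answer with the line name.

Line F

In-process temperature band is downstream of the line. One should not condition on a consequence of treatment, so the overall rates are the right comparison.
Pooled: Line X 24.7% vs Line F 8.3%; Line F is lower overall.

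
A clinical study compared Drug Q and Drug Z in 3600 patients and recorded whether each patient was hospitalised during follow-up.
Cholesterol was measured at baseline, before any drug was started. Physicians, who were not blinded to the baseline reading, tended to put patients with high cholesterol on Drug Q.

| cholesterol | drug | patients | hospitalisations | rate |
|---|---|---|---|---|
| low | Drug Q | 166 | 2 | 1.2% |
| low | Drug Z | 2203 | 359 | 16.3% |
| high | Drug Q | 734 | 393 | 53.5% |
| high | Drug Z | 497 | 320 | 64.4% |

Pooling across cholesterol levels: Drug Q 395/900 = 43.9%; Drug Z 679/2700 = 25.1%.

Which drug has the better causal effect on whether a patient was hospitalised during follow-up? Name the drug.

The cholesterol-specific comparison favours Drug Q throughout, but the pooled figures favour Drug Z. The question is whether to condition on cholesterol.
Here cholesterol is a common cause — it drives both which drug a case falls under and the outcome. The crude comparison mixes populations; the stratum-specific rates are the causally relevant ones.
Within each level — low: 1.2% vs 16.3%; high: 53.5% vs 64.4% — Drug Q is lower every time.

Drug Q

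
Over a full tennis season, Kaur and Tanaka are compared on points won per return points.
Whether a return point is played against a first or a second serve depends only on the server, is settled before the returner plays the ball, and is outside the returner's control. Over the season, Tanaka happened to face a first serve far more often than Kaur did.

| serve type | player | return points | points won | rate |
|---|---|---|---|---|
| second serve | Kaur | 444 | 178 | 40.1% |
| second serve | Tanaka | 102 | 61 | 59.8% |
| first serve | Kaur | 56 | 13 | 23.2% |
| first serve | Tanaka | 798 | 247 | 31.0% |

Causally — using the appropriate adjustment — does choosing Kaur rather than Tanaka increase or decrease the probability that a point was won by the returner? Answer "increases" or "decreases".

The stratified and pooled comparisons disagree (Tanaka wins within each serve type; Kaur wins overall), so the answer turns on the causal role of serve type.
Here serve type is a common cause — it drives both which player a case falls under and the outcome. The crude comparison mixes populations; the stratum-specific rates are the causally relevant ones.
Within each level — second serve: 40.1% vs 59.8%; first serve: 23.2% vs 31.0% — Tanaka is higher every time.

decreases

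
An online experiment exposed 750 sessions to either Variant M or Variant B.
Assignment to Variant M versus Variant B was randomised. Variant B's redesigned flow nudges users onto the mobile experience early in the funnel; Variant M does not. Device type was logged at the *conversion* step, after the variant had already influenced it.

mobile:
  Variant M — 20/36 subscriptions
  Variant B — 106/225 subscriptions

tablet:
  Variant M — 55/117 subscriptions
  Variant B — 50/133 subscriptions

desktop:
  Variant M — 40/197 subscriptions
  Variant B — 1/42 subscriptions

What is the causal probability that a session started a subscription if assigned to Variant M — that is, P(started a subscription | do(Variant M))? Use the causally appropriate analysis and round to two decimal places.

0.33

Stratifying would compare variants among sessions the variants themselves sorted into device type groups — a form of selection on an intermediate. The unconditioned pooled rates give the total causal effect.
So P(outcome | do(Variant M)) is just the pooled rate for Variant M: 115/350 = 0.329.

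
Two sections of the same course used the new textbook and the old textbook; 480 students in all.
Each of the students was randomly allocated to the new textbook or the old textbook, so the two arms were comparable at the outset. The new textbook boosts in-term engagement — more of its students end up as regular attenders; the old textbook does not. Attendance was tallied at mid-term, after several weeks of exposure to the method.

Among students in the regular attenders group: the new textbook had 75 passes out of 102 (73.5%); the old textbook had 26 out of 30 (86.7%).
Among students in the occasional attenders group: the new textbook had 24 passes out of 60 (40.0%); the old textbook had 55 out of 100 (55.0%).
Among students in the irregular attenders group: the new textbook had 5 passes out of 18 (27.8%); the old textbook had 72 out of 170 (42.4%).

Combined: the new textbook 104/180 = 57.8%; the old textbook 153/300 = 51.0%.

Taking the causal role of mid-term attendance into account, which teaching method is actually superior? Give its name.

Within every mid-term attendance level the old textbook has the higher rate, yet pooled the new textbook does — Simpson's reversal.
Because the teaching method influences mid-term attendance, mid-term attendance is a post-treatment mediator, not a confounder. Stratifying on it would bias the estimate; the causal effect is the crude pooled difference.
Pooled: the new textbook 57.8% vs the old textbook 51.0%; the new textbook is higher overall.

the new textbook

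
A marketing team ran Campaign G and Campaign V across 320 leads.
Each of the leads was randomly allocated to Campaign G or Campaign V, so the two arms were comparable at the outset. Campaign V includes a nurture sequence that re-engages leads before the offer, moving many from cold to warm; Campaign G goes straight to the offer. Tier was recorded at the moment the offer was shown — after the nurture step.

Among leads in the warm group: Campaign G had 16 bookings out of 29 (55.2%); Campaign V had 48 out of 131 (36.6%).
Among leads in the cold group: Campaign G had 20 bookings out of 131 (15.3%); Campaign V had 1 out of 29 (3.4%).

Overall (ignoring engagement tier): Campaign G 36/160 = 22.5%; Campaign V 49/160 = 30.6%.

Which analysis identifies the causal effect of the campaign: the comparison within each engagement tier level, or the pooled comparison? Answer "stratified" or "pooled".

Within every engagement tier level Campaign G has the higher rate, yet pooled Campaign V does — Simpson's reversal.
Engagement tier here is a post-treatment variable shaped by the campaign; conditioning on it would introduce bias rather than remove it. The overall comparison is the causal one.
Pooled: Campaign G 22.5% vs Campaign V 30.6%; Campaign V is higher overall.

pooled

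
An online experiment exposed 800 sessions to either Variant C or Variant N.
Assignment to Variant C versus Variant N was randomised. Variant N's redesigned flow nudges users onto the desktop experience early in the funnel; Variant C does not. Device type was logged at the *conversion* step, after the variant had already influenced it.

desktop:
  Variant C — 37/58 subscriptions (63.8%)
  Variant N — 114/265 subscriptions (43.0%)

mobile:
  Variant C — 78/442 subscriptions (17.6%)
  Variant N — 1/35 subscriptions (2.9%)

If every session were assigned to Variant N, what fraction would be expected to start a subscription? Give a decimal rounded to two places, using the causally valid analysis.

The device type-specific comparison favours Variant C throughout, but the pooled figures favour Variant N. The question is whether to condition on device type.
The distribution of device type is itself part of what the variant does — it is an intermediate outcome. Holding it fixed would remove that part of the effect; the total effect is the pooled difference.
So P(outcome | do(Variant N)) is just the pooled rate for Variant N: 115/300 = 0.383.

0.38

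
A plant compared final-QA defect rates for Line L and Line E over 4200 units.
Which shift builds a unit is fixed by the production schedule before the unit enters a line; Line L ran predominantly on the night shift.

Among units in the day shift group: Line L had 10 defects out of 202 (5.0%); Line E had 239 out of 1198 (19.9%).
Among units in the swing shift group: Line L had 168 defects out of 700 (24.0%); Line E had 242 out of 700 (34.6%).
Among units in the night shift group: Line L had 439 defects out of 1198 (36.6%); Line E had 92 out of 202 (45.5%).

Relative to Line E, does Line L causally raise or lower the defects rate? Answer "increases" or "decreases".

Line L is lower inside every shift stratum but Line E is lower in aggregate. Whether to stratify depends on how shift relates to the line.
Shift differs across lines for reasons unrelated to any effect of the line itself, and it separately predicts the outcome — a classic confounder. We must compare within shift levels.
Within each level — day shift: 5.0% vs 19.9%; swing shift: 24.0% vs 34.6%; night shift: 36.6% vs 45.5% — Line L is lower every time.

decreases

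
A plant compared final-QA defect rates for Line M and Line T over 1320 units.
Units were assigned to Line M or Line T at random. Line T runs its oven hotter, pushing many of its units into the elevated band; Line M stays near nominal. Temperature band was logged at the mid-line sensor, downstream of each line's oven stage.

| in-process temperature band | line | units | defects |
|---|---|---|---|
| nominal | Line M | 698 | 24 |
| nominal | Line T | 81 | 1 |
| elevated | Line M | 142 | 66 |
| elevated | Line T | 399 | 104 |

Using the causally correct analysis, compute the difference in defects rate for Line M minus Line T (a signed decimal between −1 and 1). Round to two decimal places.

Stratifying would compare lines among units the lines themselves sorted into in-process temperature band groups — a form of selection on an intermediate. The unconditioned pooled rates give the total causal effect.
The causal difference is the pooled difference: 0.107 − 0.219 = -0.112.

-0.11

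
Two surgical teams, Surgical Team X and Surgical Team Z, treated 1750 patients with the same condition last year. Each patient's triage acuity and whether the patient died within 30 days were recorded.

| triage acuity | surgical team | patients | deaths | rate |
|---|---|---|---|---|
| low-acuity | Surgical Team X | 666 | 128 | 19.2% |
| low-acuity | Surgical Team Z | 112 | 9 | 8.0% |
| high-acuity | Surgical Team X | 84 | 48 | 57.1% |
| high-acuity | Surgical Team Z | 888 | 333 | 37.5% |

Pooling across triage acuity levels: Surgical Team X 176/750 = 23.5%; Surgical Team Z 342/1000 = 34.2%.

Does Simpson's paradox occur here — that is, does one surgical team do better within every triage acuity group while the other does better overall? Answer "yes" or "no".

yes

Within each triage acuity level (low-acuity 19.2% vs 8.0%; high-acuity 57.1% vs 37.5%), Surgical Team Z has the lower rate every time. Pooled: 23.5% vs 34.2% — Surgical Team X has the lower rate overall. The two comparisons disagree.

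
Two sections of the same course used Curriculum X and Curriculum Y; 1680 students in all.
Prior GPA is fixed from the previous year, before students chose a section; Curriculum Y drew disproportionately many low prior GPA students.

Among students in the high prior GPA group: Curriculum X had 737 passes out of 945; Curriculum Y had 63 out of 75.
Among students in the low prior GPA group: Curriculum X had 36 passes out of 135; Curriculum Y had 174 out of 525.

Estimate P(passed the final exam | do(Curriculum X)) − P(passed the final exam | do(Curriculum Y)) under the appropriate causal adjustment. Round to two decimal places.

Prior GPA band satisfies the back-door criterion: it is not a descendant of the teaching method, and it blocks the spurious path from teaching method to outcome. Adjusting for it (i.e., using the within-prior GPA band rates) gives the causal effect.
Adjusting over the population distribution of prior GPA band: 0.607·(0.780−0.840) + 0.393·(0.267−0.331) = -0.062.

-0.06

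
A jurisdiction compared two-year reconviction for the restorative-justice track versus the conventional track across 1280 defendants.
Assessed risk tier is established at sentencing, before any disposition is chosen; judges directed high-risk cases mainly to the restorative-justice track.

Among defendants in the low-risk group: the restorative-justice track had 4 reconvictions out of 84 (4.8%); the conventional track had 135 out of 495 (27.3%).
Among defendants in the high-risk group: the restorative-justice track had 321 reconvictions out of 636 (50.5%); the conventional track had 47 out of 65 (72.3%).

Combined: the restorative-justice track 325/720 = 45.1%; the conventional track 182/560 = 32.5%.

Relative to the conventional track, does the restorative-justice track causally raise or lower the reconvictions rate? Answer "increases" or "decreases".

decreases

Nothing the disposition does changes assessed risk tier; the imbalance is an allocation artefact. With assessed risk tier also predicting the outcome, the pooled figure is confounded, and the within-stratum comparison is the causal one.
Within each level — low-risk: 4.8% vs 27.3%; high-risk: 50.5% vs 72.3% — the restorative-justice track is lower every time.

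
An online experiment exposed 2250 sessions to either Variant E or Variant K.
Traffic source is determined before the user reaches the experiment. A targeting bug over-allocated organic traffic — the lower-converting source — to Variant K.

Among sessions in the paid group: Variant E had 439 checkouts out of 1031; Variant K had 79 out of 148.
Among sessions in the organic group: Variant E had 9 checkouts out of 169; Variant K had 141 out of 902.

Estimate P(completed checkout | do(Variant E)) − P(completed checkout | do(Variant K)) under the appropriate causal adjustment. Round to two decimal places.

-0.11

Variant K is higher inside every traffic source stratum but Variant E is higher in aggregate. Whether to stratify depends on how traffic source relates to the variant.
Here traffic source is a common cause — it drives both which variant a case falls under and the outcome. The crude comparison mixes populations; the stratum-specific rates are the causally relevant ones.
Adjusting over the population distribution of traffic source: 0.524·(0.426−0.534) + 0.476·(0.053−0.156) = -0.106.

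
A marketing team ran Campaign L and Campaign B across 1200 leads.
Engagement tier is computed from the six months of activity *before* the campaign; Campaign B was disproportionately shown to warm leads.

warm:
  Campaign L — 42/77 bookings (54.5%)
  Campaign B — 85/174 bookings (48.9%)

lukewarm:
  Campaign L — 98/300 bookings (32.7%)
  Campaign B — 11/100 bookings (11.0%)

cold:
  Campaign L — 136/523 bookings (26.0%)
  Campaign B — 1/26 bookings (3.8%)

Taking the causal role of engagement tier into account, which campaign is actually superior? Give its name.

Campaign L

Within every engagement tier level Campaign L has the higher rate, yet pooled Campaign B does — Simpson's reversal.
Engagement tier differs across campaigns for reasons unrelated to any effect of the campaign itself, and it separately predicts the outcome — a classic confounder. We must compare within engagement tier levels.
Within each level — warm: 54.5% vs 48.9%; lukewarm: 32.7% vs 11.0%; cold: 26.0% vs 3.8% — Campaign L is higher every time.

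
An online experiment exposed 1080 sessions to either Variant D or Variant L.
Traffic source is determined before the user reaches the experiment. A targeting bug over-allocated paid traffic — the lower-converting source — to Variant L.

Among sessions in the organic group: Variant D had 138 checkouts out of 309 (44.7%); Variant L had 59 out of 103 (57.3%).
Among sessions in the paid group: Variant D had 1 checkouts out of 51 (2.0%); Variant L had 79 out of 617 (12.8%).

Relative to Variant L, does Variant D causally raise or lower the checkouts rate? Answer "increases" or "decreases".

decreases

The stratified and pooled comparisons disagree (Variant L wins within each traffic source; Variant D wins overall), so the answer turns on the causal role of traffic source.
Since traffic source is a pre-existing factor (not a product of the variant) and it affects the outcome on its own, it is a confounder. The stratified rates, not the pooled rate, identify the causal effect.
Within each level — organic: 44.7% vs 57.3%; paid: 2.0% vs 12.8% — Variant L is higher every time.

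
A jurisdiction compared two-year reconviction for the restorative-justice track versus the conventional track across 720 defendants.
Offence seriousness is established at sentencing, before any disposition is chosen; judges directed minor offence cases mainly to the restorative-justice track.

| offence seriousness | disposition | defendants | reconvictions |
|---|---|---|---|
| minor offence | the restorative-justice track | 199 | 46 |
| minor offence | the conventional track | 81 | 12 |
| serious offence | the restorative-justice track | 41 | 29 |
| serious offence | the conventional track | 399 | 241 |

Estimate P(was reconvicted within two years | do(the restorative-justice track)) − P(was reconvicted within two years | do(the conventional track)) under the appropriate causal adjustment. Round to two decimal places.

The offence seriousness-specific comparison favours the conventional track throughout, but the pooled figures favour the restorative-justice track. The question is whether to condition on offence seriousness.
The imbalance in offence seriousness arose from how defendants were allocated, not from anything the disposition did; and offence seriousness independently affects the outcome. The pooled gap is confounded — condition on offence seriousness.
Adjusting over the population distribution of offence seriousness: 0.389·(0.231−0.148) + 0.611·(0.707−0.604) = +0.095.

+0.10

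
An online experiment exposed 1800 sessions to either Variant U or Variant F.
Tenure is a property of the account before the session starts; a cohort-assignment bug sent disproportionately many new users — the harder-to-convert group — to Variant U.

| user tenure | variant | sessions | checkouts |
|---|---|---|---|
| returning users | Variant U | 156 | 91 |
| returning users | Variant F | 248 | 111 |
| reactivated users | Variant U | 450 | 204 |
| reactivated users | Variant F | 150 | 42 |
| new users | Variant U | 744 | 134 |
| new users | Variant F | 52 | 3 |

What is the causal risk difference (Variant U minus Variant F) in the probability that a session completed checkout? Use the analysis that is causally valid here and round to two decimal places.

+0.14

Nothing the variant does changes user tenure; the imbalance is an allocation artefact. With user tenure also predicting the outcome, the pooled figure is confounded, and the within-stratum comparison is the causal one.
Adjusting over the population distribution of user tenure: 0.224·(0.583−0.448) + 0.333·(0.453−0.280) + 0.442·(0.180−0.058) = +0.142.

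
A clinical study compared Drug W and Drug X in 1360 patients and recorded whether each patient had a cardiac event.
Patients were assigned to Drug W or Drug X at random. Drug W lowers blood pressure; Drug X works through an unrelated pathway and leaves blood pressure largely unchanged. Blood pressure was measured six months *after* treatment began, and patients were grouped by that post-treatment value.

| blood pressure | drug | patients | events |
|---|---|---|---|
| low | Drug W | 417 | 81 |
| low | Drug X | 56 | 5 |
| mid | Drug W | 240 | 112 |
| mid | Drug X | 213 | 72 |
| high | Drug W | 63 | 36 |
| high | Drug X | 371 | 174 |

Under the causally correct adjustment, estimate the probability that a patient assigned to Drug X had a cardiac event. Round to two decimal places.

Drug X is lower inside every blood pressure stratum but Drug W is lower in aggregate. Whether to stratify depends on how blood pressure relates to the drug.
Blood pressure is downstream of the drug. One should not condition on a consequence of treatment, so the overall rates are the right comparison.
So P(outcome | do(Drug X)) is just the pooled rate for Drug X: 251/640 = 0.392.

0.39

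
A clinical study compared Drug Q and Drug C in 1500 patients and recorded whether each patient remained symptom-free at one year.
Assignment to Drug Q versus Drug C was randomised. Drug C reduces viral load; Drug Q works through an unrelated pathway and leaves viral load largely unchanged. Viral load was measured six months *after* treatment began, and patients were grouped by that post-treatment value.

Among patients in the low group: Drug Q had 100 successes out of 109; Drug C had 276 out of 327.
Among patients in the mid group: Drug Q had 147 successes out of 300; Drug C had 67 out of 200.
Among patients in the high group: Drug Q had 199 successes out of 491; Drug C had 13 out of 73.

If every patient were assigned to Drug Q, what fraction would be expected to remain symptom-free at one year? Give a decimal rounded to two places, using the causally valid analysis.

0.50

Viral load is recorded after the drug and is itself shifted by it — it sits on the causal path from drug to outcome. Conditioning on a mediator would strip out part of the effect we want; the pooled comparison gives the total causal effect.
So P(outcome | do(Drug Q)) is just the pooled rate for Drug Q: 446/900 = 0.496.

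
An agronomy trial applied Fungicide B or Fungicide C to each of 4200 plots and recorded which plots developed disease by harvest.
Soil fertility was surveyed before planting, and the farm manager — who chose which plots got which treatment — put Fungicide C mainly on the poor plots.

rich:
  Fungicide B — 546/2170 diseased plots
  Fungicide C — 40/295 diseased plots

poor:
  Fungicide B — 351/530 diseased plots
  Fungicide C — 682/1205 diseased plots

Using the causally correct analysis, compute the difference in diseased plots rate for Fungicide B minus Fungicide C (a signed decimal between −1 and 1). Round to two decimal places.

Within every soil fertility level Fungicide C has the lower rate, yet pooled Fungicide B does — Simpson's reversal.
Soil fertility satisfies the back-door criterion: it is not a descendant of the fungicide, and it blocks the spurious path from fungicide to outcome. Adjusting for it (i.e., using the within-soil fertility rates) gives the causal effect.
Adjusting over the population distribution of soil fertility: 0.587·(0.252−0.136) + 0.413·(0.662−0.566) = +0.108.

+0.11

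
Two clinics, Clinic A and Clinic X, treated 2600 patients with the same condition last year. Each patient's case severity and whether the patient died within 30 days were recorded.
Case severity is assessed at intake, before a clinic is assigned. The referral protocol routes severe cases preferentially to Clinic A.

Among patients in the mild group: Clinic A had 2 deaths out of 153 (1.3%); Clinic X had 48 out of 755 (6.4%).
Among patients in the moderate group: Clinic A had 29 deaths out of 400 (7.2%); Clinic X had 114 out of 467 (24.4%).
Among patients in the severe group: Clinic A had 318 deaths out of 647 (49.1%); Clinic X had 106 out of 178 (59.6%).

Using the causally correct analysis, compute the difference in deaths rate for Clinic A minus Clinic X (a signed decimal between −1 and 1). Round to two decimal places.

-0.11

Nothing the clinic does changes case severity; the imbalance is an allocation artefact. With case severity also predicting the outcome, the pooled figure is confounded, and the within-stratum comparison is the causal one.
Adjusting over the population distribution of case severity: 0.349·(0.013−0.064) + 0.333·(0.072−0.244) + 0.317·(0.491−0.596) = -0.108.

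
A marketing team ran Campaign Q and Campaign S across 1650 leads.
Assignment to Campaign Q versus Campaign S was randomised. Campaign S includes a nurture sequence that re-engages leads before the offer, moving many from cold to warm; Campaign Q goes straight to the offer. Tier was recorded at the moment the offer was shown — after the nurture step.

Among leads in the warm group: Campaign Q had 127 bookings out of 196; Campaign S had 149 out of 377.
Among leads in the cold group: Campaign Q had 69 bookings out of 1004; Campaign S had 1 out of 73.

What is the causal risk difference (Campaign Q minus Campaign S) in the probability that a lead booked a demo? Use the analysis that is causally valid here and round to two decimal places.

Stratifying would compare campaigns among leads the campaigns themselves sorted into engagement tier groups — a form of selection on an intermediate. The unconditioned pooled rates give the total causal effect.
The causal difference is the pooled difference: 0.163 − 0.333 = -0.170.

-0.17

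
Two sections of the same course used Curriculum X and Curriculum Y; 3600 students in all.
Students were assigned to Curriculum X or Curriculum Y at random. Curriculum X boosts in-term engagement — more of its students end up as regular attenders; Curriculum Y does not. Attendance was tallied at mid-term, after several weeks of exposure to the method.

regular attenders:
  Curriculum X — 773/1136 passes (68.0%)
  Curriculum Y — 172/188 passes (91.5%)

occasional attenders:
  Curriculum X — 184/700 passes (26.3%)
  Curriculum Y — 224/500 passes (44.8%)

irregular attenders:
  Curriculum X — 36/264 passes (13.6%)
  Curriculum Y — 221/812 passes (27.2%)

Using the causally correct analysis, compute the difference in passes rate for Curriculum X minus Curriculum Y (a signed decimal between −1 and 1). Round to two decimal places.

Mid-term attendance is recorded after the teaching method and is itself shifted by it — it sits on the causal path from teaching method to outcome. Conditioning on a mediator would strip out part of the effect we want; the pooled comparison gives the total causal effect.
The causal difference is the pooled difference: 0.473 − 0.411 = +0.062.

+0.06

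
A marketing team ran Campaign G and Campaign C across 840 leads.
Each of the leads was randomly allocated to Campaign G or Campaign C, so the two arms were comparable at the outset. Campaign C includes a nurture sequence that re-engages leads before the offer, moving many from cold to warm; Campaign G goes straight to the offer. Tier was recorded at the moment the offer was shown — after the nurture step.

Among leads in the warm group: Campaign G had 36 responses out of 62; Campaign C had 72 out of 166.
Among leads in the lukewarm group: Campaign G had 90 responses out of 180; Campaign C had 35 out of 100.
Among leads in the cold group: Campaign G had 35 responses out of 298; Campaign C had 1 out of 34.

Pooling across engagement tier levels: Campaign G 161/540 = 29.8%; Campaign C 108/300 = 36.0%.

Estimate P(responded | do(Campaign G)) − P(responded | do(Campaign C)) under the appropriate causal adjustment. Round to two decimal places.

-0.06

The distribution of engagement tier is itself part of what the campaign does — it is an intermediate outcome. Holding it fixed would remove that part of the effect; the total effect is the pooled difference.
The causal difference is the pooled difference: 0.298 − 0.360 = -0.062.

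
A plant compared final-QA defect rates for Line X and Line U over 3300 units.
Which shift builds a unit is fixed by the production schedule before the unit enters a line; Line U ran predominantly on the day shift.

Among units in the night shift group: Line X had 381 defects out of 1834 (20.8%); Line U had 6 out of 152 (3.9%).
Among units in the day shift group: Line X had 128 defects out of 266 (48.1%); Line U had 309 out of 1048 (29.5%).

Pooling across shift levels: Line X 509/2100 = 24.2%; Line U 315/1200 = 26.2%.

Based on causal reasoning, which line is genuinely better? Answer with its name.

Shift satisfies the back-door criterion: it is not a descendant of the line, and it blocks the spurious path from line to outcome. Adjusting for it (i.e., using the within-shift rates) gives the causal effect.
Within each level — night shift: 20.8% vs 3.9%; day shift: 48.1% vs 29.5% — Line U is lower every time.

Line U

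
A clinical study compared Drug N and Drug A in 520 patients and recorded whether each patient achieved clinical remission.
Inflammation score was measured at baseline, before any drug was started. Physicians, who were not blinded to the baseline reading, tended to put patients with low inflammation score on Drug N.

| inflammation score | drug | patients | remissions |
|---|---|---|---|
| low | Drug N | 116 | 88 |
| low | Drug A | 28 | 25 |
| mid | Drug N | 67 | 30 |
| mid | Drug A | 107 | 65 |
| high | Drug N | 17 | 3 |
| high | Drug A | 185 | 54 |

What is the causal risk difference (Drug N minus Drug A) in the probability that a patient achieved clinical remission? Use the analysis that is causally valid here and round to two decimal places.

-0.14

The stratified and pooled comparisons disagree (Drug A wins within each inflammation score; Drug N wins overall), so the answer turns on the causal role of inflammation score.
Here inflammation score is a common cause — it drives both which drug a case falls under and the outcome. The crude comparison mixes populations; the stratum-specific rates are the causally relevant ones.
Adjusting over the population distribution of inflammation score: 0.277·(0.759−0.893) + 0.335·(0.448−0.607) + 0.388·(0.176−0.292) = -0.135.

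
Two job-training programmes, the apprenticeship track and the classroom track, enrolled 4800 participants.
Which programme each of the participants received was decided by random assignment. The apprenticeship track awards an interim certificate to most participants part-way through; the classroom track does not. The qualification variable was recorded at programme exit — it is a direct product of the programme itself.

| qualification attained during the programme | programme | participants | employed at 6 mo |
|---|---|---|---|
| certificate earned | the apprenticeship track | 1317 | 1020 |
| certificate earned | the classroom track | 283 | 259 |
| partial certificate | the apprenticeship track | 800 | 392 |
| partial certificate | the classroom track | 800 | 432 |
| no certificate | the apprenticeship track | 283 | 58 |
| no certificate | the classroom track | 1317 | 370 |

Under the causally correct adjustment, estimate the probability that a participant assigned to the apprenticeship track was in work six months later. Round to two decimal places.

0.61

Qualification attained during the programme is recorded after the programme and is itself shifted by it — it sits on the causal path from programme to outcome. Conditioning on a mediator would strip out part of the effect we want; the pooled comparison gives the total causal effect.
So P(outcome | do(the apprenticeship track)) is just the pooled rate for the apprenticeship track: 1470/2400 = 0.613.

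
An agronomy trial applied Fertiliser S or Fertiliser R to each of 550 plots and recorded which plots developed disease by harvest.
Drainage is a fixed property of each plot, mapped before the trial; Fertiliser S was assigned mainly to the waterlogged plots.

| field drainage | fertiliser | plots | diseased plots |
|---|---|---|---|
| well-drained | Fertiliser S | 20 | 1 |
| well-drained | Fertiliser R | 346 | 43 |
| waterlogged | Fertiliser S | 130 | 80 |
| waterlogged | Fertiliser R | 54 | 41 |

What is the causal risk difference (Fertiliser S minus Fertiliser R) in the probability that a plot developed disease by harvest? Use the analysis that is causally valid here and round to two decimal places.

Nothing the fertiliser does changes field drainage; the imbalance is an allocation artefact. With field drainage also predicting the outcome, the pooled figure is confounded, and the within-stratum comparison is the causal one.
Adjusting over the population distribution of field drainage: 0.665·(0.050−0.124) + 0.335·(0.615−0.759) = -0.098.

-0.10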